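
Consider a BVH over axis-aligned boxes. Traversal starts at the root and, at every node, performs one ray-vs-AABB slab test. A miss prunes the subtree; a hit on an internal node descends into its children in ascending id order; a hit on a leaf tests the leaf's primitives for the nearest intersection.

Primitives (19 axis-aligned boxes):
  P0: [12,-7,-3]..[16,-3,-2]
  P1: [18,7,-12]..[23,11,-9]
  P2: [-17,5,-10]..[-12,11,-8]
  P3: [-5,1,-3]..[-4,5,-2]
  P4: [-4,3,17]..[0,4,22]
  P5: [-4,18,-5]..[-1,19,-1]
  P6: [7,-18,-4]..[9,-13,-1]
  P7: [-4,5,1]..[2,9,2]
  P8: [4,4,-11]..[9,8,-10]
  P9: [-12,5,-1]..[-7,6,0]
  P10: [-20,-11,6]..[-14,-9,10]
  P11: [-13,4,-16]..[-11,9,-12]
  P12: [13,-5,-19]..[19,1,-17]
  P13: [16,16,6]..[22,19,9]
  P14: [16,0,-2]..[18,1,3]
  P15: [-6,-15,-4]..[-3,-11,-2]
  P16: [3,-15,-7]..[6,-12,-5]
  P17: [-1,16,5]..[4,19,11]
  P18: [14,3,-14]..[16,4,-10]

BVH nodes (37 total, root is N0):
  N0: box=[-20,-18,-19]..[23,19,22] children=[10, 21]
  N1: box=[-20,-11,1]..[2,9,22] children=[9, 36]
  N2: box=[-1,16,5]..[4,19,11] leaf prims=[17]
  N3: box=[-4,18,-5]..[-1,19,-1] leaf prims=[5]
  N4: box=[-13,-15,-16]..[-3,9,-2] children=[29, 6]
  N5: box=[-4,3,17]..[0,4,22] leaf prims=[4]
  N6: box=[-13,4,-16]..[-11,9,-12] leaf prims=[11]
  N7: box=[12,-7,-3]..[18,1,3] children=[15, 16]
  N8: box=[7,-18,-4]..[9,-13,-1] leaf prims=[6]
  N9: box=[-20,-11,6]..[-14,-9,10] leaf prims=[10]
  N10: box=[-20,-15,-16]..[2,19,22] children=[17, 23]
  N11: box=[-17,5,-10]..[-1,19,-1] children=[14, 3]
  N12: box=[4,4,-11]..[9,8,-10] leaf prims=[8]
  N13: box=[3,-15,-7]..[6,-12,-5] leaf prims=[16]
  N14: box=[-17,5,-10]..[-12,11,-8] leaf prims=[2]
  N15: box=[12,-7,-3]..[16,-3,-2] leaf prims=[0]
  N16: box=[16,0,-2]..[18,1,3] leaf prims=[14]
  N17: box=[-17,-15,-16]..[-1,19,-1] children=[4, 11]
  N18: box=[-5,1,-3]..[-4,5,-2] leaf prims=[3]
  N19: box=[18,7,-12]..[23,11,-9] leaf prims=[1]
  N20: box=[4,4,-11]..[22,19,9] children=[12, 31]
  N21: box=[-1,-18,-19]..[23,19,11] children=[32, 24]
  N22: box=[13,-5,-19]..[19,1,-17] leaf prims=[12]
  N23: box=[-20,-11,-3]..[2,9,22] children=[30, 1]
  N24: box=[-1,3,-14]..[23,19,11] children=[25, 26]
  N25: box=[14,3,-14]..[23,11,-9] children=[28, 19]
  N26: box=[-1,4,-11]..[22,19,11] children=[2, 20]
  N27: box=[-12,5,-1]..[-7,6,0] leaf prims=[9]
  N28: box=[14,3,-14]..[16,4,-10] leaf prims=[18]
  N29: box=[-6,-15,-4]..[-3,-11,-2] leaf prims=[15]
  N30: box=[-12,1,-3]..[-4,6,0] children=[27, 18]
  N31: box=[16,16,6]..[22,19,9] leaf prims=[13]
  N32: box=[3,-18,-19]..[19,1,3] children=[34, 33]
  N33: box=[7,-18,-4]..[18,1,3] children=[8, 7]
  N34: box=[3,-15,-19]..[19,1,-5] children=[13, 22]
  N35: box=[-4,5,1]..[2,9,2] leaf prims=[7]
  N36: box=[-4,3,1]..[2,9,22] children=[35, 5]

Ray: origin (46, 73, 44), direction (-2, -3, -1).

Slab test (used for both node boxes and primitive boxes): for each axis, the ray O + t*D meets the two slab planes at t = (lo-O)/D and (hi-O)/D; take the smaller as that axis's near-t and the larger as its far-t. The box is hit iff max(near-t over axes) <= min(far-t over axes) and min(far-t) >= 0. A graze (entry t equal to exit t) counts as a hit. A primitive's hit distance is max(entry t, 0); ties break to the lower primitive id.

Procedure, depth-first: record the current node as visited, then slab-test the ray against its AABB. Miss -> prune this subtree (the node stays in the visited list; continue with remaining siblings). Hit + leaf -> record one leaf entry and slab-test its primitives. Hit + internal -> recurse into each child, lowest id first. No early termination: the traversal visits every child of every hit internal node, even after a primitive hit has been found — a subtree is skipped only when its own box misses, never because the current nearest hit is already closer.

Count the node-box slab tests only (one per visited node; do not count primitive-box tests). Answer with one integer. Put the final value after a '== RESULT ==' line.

Traverse from the root:
N0 x:[23/2,33] y:[18,91/3] z:[22,63] -> hit [22,91/3], descend [10, 21]
  N10 x:[22,33] y:[18,88/3] z:[22,60] -> hit [22,88/3], descend [17, 23]
    N17 x:[47/2,63/2] y:[18,88/3] z:[45,60] -> miss, prune
    N23 x:[22,33] y:[64/3,28] z:[22,47] -> hit [22,28], descend [1, 30]
      N1 x:[22,33] y:[64/3,28] z:[22,43] -> hit [22,28], descend [9, 36]
        N9 x:[30,33] y:[82/3,28] z:[34,38] -> miss, prune
        N36 x:[22,25] y:[64/3,70/3] z:[22,43] -> hit [22,70/3], descend [5, 35]
          N5 x:[23,25] y:[23,70/3] z:[22,27] -> hit [23,70/3] leaf, test {P4@t=23}
          N35 x:[22,25] y:[64/3,68/3] z:[42,43] -> miss, prune
      N30 x:[25,29] y:[67/3,24] z:[44,47] -> miss, prune
  N21 x:[23/2,47/2] y:[18,91/3] z:[33,63] -> miss, prune

Visited [0, 10, 17, 23, 1, 9, 36, 5, 35, 30, 21]. Tests: 11 box, 1 leaf. Nearest: P4.

== RESULT ==
11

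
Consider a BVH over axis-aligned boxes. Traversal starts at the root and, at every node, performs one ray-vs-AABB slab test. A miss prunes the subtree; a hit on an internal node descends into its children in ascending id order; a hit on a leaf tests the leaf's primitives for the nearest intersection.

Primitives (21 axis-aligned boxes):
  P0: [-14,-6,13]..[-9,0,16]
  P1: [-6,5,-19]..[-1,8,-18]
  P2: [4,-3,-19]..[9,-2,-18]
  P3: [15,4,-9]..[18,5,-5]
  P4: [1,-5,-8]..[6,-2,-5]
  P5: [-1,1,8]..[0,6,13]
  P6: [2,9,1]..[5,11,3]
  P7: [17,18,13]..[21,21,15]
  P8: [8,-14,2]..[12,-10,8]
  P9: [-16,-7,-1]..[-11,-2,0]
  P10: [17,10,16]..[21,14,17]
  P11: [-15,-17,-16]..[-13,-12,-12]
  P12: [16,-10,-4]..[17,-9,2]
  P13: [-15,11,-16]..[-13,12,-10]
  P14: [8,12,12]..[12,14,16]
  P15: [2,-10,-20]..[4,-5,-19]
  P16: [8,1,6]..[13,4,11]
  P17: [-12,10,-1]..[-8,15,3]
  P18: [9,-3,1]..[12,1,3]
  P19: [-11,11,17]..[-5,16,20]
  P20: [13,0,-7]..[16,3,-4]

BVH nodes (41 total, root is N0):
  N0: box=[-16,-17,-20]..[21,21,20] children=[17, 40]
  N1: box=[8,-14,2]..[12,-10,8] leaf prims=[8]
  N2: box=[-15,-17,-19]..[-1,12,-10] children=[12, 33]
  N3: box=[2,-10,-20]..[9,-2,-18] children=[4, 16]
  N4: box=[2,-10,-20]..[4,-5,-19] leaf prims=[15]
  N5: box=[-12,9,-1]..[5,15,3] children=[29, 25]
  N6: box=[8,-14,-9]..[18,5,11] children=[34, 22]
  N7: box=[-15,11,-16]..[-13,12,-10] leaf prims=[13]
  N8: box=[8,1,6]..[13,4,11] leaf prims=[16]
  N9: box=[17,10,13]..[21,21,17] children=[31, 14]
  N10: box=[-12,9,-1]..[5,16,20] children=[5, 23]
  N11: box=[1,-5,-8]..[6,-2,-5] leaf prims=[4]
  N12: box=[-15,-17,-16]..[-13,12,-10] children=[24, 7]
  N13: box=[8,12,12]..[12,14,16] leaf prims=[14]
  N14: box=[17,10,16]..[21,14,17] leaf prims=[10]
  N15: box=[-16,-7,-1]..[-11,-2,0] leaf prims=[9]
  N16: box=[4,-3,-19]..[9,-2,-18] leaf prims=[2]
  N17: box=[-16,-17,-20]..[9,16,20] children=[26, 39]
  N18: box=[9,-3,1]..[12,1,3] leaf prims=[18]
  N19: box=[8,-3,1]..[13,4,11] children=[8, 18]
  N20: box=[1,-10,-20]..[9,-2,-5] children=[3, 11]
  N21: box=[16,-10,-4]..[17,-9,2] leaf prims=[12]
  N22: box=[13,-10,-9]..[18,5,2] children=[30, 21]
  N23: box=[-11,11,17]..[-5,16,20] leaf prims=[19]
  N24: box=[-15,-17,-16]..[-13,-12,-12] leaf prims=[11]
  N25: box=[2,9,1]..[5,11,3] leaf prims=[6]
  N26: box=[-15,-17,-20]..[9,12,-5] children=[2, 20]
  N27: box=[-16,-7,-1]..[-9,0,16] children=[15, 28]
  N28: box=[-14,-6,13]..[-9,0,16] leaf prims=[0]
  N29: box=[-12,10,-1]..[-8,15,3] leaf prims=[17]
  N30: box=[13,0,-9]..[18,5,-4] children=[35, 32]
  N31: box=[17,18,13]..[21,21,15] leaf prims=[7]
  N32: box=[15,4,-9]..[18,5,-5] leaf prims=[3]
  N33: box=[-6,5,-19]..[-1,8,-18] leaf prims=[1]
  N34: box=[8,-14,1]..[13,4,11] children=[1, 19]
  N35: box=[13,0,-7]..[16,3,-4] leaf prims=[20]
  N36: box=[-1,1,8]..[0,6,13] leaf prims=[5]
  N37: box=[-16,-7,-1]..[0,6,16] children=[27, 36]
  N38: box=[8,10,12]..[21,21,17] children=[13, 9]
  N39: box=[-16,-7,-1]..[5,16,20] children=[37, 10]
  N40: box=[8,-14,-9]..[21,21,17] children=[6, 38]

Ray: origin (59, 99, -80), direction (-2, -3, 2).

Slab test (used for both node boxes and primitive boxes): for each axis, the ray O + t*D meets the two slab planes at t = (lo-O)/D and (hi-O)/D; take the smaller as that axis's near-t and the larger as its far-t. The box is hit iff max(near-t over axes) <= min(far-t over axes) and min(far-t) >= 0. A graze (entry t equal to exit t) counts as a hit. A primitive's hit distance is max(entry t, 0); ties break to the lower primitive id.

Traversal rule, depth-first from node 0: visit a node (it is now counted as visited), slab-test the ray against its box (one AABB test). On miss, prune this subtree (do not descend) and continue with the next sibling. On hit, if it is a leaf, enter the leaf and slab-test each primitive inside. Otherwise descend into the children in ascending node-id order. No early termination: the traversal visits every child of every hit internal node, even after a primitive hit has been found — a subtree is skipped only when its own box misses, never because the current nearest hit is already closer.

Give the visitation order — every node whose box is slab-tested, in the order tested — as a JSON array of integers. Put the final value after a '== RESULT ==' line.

Trace the traversal:
N0 x:[19,75/2] y:[26,116/3] z:[30,50] -> hit [30,75/2], descend [17, 40]
  N17 x:[25,75/2] y:[83/3,116/3] z:[30,50] -> hit [30,75/2], descend [26, 39]
    N26 x:[25,37] y:[29,116/3] z:[30,75/2] -> hit [30,37], descend [2, 20]
      N2 x:[30,37] y:[29,116/3] z:[61/2,35] -> hit [61/2,35], descend [12, 33]
        N12 x:[36,37] y:[29,116/3] z:[32,35] -> miss, prune
        N33 x:[30,65/2] y:[91/3,94/3] z:[61/2,31] -> hit [61/2,31] leaf, test {P1@t=61/2}
      N20 x:[25,29] y:[101/3,109/3] z:[30,75/2] -> miss, prune
    N39 x:[27,75/2] y:[83/3,106/3] z:[79/2,50] -> miss, prune
  N40 x:[19,51/2] y:[26,113/3] z:[71/2,97/2] -> miss, prune

Summary -> nodes [0, 17, 26, 2, 12, 33, 20, 39, 40]; box-tests=9; leaf-entries=1; first=P1

== RESULT ==
[0, 17, 26, 2, 12, 33, 20, 39, 40]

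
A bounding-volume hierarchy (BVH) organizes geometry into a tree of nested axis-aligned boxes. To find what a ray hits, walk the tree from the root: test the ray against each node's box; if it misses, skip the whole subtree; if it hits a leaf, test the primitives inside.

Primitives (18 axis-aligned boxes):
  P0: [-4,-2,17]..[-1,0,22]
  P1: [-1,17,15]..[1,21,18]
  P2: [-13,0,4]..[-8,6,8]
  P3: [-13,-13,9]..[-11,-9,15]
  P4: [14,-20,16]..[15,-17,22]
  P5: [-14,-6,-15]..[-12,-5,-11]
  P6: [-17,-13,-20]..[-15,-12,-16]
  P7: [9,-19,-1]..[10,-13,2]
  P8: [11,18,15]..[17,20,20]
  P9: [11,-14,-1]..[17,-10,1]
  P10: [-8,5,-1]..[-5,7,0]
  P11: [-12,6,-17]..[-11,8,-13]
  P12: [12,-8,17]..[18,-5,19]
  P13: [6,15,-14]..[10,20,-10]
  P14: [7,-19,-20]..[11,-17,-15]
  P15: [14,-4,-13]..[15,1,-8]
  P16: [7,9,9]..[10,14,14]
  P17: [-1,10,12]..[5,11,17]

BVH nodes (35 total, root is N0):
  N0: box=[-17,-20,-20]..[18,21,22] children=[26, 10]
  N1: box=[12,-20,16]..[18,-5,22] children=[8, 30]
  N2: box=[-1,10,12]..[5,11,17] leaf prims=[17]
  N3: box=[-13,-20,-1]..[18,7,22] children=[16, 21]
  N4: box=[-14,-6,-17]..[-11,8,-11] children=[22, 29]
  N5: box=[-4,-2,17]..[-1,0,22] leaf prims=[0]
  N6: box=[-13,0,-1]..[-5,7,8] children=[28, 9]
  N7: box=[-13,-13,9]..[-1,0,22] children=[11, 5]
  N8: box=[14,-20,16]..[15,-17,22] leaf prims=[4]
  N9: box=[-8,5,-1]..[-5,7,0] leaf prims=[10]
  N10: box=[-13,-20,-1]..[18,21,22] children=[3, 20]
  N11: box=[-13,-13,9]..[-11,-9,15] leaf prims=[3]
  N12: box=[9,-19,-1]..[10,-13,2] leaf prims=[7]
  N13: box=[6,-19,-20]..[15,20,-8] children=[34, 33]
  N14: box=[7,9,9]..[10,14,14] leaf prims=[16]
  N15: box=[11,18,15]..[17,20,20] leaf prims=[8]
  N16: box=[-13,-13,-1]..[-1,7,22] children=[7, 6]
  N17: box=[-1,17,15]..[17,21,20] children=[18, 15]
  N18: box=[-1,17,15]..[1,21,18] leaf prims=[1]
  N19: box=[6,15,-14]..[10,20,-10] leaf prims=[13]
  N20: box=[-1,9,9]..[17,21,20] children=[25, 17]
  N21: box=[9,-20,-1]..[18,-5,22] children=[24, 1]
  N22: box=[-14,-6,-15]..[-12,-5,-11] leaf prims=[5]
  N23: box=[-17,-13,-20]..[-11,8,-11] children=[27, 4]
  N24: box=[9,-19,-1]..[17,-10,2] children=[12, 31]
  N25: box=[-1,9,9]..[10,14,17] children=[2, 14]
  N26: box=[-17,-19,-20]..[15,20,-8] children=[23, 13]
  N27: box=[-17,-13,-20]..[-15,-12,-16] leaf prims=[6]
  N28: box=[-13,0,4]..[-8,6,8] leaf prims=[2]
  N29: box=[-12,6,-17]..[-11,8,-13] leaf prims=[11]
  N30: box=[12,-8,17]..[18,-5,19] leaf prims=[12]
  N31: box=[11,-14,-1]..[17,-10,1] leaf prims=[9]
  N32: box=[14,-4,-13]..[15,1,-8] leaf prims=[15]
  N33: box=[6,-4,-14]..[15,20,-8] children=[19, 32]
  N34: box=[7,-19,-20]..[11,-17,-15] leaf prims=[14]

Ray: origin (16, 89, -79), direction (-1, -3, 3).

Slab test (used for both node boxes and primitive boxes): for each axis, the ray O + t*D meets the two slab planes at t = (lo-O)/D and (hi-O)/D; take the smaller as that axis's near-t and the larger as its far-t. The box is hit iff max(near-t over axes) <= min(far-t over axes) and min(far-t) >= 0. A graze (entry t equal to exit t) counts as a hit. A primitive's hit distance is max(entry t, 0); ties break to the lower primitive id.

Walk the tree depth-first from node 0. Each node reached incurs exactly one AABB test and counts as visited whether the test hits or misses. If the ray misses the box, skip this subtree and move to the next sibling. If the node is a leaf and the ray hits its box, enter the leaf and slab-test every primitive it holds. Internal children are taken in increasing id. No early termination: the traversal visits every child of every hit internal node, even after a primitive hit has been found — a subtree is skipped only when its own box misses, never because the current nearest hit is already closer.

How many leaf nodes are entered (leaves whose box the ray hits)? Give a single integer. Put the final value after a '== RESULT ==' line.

Trace the traversal:
N0 x:[-2,33] y:[68/3,109/3] z:[59/3,101/3] -> hit [68/3,33], descend [10, 26]
  N10 x:[-2,29] y:[68/3,109/3] z:[26,101/3] -> hit [26,29], descend [3, 20]
    N3 x:[-2,29] y:[82/3,109/3] z:[26,101/3] -> hit [82/3,29], descend [16, 21]
      N16 x:[17,29] y:[82/3,34] z:[26,101/3] -> hit [82/3,29], descend [6, 7]
        N6 x:[21,29] y:[82/3,89/3] z:[26,29] -> hit [82/3,29], descend [9, 28]
          N9 x:[21,24] y:[82/3,28] z:[26,79/3] -> miss, prune
          N28 x:[24,29] y:[83/3,89/3] z:[83/3,29] -> hit [83/3,29] leaf, test {P2@t=83/3}
        N7 x:[17,29] y:[89/3,34] z:[88/3,101/3] -> miss, prune
      N21 x:[-2,7] y:[94/3,109/3] z:[26,101/3] -> miss, prune
    N20 x:[-1,17] y:[68/3,80/3] z:[88/3,33] -> miss, prune
  N26 x:[1,33] y:[23,36] z:[59/3,71/3] -> hit [23,71/3], descend [13, 23]
    N13 x:[1,10] y:[23,36] z:[59/3,71/3] -> miss, prune
    N23 x:[27,33] y:[27,34] z:[59/3,68/3] -> miss, prune

Summary -> nodes [0, 10, 3, 16, 6, 9, 28, 7, 21, 20, 26, 13, 23]; box-tests=13; leaf-entries=1; first=P2

== RESULT ==
1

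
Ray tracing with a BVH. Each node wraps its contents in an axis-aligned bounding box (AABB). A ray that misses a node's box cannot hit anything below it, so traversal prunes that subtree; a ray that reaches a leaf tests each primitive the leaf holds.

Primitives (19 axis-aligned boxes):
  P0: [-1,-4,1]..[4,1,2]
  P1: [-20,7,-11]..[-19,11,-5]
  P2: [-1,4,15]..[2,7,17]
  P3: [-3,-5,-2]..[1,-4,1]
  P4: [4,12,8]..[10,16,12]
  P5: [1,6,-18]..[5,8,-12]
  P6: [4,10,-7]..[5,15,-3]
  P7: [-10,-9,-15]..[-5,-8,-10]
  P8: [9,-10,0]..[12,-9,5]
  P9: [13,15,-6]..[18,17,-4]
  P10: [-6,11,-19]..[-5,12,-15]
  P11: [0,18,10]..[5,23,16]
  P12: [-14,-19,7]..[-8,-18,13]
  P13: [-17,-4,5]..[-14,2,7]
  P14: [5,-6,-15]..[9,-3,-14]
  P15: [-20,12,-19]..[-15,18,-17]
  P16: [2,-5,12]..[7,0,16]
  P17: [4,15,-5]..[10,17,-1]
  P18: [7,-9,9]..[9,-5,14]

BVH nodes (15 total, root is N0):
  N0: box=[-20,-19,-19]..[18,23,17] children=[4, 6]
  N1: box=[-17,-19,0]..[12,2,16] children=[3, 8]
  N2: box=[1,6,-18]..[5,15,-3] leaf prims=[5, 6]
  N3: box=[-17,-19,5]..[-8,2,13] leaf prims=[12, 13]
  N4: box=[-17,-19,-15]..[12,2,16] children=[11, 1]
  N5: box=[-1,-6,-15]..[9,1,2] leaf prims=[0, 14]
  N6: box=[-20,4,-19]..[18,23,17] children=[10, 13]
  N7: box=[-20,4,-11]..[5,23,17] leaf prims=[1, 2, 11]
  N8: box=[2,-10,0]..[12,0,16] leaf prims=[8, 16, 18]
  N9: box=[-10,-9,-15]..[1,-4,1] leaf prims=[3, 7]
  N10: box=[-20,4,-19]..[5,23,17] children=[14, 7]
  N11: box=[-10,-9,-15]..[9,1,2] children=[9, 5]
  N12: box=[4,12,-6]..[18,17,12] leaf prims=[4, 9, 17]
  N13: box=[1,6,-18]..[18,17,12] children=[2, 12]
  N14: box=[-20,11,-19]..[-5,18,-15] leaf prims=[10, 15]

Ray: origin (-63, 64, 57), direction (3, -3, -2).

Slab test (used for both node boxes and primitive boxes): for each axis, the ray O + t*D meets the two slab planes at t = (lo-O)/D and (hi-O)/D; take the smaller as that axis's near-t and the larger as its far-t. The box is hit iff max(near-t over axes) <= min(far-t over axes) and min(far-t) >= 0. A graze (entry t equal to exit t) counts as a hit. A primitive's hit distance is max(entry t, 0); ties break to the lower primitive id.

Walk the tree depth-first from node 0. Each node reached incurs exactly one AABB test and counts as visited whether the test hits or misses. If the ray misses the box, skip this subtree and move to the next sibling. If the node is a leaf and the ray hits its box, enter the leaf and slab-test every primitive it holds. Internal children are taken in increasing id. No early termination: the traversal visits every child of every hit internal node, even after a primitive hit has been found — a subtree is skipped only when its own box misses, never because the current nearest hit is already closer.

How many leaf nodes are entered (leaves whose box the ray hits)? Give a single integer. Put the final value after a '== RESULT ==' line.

Walk:
N0 x:[43/3,27] y:[41/3,83/3] z:[20,38] -> hit [20,27], descend [4, 6]
  N4 x:[46/3,25] y:[62/3,83/3] z:[41/2,36] -> hit [62/3,25], descend [1, 11]
    N1 x:[46/3,25] y:[62/3,83/3] z:[41/2,57/2] -> hit [62/3,25], descend [3, 8]
      N3 x:[46/3,55/3] y:[62/3,83/3] z:[22,26] -> miss, prune
      N8 x:[65/3,25] y:[64/3,74/3] z:[41/2,57/2] -> hit [65/3,74/3] leaf, test {P8(miss), P16@t=65/3, P18@t=70/3}
    N11 x:[53/3,24] y:[21,73/3] z:[55/2,36] -> miss, prune
  N6 x:[43/3,27] y:[41/3,20] z:[20,38] -> hit [20,20], descend [10, 13]
    N10 x:[43/3,68/3] y:[41/3,20] z:[20,38] -> hit [20,20], descend [7, 14]
      N7 x:[43/3,68/3] y:[41/3,20] z:[20,34] -> hit [20,20] leaf, test {P1(miss), P2(miss), P11(miss)}
      N14 x:[43/3,58/3] y:[46/3,53/3] z:[36,38] -> miss, prune
    N13 x:[64/3,27] y:[47/3,58/3] z:[45/2,75/2] -> miss, prune

Summary -> nodes [0, 4, 1, 3, 8, 11, 6, 10, 7, 14, 13]; box-tests=11; leaf-entries=2; first=P16

== RESULT ==
2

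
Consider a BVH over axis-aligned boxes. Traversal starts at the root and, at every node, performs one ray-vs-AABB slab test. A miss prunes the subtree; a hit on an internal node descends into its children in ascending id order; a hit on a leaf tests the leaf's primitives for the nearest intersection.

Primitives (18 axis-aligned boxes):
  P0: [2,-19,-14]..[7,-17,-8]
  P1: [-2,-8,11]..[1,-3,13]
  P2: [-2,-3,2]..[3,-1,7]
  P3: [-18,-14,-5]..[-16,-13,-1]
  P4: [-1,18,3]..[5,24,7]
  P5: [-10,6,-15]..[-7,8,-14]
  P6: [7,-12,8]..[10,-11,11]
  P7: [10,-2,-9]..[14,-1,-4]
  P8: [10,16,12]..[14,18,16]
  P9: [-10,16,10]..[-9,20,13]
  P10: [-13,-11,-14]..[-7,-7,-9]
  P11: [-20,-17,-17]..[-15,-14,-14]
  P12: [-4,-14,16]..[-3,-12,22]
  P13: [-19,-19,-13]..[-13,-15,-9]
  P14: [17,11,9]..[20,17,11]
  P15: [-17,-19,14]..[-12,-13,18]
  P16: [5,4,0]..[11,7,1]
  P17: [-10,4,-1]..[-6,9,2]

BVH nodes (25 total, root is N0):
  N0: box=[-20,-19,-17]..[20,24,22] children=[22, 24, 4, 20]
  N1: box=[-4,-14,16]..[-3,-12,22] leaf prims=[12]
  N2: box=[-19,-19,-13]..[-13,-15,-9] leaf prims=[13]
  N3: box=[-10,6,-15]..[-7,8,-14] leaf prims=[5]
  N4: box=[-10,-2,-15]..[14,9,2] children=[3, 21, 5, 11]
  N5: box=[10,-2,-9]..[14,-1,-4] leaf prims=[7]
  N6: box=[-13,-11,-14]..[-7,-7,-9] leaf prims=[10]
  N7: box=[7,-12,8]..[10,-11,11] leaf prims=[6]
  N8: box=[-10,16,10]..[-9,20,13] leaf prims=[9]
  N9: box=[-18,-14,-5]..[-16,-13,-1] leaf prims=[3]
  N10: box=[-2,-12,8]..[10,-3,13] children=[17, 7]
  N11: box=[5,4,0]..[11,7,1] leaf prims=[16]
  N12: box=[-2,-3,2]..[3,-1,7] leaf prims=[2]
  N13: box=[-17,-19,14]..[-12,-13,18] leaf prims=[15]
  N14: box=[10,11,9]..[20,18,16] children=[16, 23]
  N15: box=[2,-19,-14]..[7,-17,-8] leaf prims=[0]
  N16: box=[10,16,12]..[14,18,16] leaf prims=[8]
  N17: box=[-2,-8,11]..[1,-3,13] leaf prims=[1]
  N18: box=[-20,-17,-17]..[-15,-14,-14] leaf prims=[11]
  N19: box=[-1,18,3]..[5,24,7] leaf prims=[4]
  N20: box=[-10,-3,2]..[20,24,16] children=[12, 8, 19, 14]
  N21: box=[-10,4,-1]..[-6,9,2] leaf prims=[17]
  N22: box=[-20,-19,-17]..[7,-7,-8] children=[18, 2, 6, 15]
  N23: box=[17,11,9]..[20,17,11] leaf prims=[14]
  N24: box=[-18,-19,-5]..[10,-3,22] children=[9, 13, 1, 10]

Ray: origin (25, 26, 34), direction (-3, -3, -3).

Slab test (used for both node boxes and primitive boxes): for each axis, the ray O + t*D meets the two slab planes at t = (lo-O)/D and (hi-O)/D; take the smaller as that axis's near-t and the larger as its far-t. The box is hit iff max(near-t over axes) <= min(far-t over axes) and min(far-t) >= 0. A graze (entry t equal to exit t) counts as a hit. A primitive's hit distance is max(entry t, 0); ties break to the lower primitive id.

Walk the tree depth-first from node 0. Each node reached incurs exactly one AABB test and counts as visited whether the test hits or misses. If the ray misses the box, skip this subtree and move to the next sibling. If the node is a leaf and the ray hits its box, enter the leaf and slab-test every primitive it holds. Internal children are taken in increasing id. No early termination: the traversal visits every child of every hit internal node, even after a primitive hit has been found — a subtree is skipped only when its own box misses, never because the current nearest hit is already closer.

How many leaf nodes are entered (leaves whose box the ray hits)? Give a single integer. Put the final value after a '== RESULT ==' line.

Trace the traversal:
N0 x:[5/3,15] y:[2/3,15] z:[4,17] -> hit [4,15], descend [4, 20, 22, 24]
  N4 x:[11/3,35/3] y:[17/3,28/3] z:[32/3,49/3] -> miss, prune
  N20 x:[5/3,35/3] y:[2/3,29/3] z:[6,32/3] -> hit [6,29/3], descend [8, 12, 14, 19]
    N8 x:[34/3,35/3] y:[2,10/3] z:[7,8] -> miss, prune
    N12 x:[22/3,9] y:[9,29/3] z:[9,32/3] -> hit [9,9] leaf, test {P2@t=9}
    N14 x:[5/3,5] y:[8/3,5] z:[6,25/3] -> miss, prune
    N19 x:[20/3,26/3] y:[2/3,8/3] z:[9,31/3] -> miss, prune
  N22 x:[6,15] y:[11,15] z:[14,17] -> hit [14,15], descend [2, 6, 15, 18]
    N2 x:[38/3,44/3] y:[41/3,15] z:[43/3,47/3] -> hit [43/3,44/3] leaf, test {P13@t=43/3}
    N6 x:[32/3,38/3] y:[11,37/3] z:[43/3,16] -> miss, prune
    N15 x:[6,23/3] y:[43/3,15] z:[14,16] -> miss, prune
    N18 x:[40/3,15] y:[40/3,43/3] z:[16,17] -> miss, prune
  N24 x:[5,43/3] y:[29/3,15] z:[4,13] -> hit [29/3,13], descend [1, 9, 10, 13]
    N1 x:[28/3,29/3] y:[38/3,40/3] z:[4,6] -> miss, prune
    N9 x:[41/3,43/3] y:[13,40/3] z:[35/3,13] -> miss, prune
    N10 x:[5,9] y:[29/3,38/3] z:[7,26/3] -> miss, prune
    N13 x:[37/3,14] y:[13,15] z:[16/3,20/3] -> miss, prune

17 AABB tests over nodes [0, 4, 20, 8, 12, 14, 19, 22, 2, 6, 15, 18, 24, 1, 9, 10, 13]; 2 leaves entered; closest P2.

== RESULT ==
2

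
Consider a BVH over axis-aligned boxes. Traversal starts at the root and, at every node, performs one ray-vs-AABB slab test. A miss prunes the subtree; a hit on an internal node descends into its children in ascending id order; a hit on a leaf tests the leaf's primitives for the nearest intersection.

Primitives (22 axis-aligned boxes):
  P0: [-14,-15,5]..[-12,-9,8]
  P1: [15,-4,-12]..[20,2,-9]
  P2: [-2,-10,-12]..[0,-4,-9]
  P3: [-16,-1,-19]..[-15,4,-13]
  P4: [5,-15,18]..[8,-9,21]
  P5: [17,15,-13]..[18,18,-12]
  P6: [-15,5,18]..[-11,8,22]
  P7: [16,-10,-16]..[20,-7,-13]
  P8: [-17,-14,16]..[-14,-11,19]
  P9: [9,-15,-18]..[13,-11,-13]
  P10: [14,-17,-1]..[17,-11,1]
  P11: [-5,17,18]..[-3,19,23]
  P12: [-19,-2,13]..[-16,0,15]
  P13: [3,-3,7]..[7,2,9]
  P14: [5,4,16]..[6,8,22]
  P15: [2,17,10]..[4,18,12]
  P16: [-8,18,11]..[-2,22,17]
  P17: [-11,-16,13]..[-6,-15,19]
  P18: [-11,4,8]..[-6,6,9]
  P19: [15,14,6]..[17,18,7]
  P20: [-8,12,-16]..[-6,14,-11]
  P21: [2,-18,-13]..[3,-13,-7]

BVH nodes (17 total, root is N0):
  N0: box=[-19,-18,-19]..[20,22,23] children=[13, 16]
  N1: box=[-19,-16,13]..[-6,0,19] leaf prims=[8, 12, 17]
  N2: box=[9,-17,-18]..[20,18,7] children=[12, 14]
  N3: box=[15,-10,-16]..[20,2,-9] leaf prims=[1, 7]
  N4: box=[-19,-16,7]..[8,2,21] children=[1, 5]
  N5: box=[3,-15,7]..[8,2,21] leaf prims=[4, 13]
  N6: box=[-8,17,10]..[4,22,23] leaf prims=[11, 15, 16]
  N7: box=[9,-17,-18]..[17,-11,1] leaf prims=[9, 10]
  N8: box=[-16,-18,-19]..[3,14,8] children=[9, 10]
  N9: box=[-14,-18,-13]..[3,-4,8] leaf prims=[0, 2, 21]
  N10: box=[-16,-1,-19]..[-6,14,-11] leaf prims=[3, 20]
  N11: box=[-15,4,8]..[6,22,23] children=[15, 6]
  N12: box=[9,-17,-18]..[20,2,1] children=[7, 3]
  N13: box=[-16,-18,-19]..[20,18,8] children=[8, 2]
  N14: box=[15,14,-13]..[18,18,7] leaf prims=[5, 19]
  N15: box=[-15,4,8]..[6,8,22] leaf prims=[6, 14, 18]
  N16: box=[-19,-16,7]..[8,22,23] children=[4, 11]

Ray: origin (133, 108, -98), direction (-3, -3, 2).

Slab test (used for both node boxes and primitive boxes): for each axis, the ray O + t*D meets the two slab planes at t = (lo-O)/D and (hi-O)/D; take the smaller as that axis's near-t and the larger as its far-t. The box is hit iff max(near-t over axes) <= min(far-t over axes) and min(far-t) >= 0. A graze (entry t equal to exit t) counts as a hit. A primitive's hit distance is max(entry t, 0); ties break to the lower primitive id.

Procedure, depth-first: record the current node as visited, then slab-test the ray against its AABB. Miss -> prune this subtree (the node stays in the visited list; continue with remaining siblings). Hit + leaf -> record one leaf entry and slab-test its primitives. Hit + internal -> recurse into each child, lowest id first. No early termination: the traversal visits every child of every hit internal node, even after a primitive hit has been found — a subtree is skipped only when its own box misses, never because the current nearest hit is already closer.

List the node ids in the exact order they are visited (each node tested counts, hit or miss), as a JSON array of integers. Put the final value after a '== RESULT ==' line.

Trace the traversal:
N0 x:[113/3,152/3] y:[86/3,42] z:[79/2,121/2] -> hit [79/2,42], descend [13, 16]
  N13 x:[113/3,149/3] y:[30,42] z:[79/2,53] -> hit [79/2,42], descend [2, 8]
    N2 x:[113/3,124/3] y:[30,125/3] z:[40,105/2] -> hit [40,124/3], descend [12, 14]
      N12 x:[113/3,124/3] y:[106/3,125/3] z:[40,99/2] -> hit [40,124/3], descend [3, 7]
        N3 x:[113/3,118/3] y:[106/3,118/3] z:[41,89/2] -> miss, prune
        N7 x:[116/3,124/3] y:[119/3,125/3] z:[40,99/2] -> hit [40,124/3] leaf, test {P9@t=40, P10(miss)}
      N14 x:[115/3,118/3] y:[30,94/3] z:[85/2,105/2] -> miss, prune
    N8 x:[130/3,149/3] y:[94/3,42] z:[79/2,53] -> miss, prune
  N16 x:[125/3,152/3] y:[86/3,124/3] z:[105/2,121/2] -> miss, prune

Visited [0, 13, 2, 12, 3, 7, 14, 8, 16]. Tests: 9 box, 1 leaf. Nearest: P9.

== RESULT ==
[0, 13, 2, 12, 3, 7, 14, 8, 16]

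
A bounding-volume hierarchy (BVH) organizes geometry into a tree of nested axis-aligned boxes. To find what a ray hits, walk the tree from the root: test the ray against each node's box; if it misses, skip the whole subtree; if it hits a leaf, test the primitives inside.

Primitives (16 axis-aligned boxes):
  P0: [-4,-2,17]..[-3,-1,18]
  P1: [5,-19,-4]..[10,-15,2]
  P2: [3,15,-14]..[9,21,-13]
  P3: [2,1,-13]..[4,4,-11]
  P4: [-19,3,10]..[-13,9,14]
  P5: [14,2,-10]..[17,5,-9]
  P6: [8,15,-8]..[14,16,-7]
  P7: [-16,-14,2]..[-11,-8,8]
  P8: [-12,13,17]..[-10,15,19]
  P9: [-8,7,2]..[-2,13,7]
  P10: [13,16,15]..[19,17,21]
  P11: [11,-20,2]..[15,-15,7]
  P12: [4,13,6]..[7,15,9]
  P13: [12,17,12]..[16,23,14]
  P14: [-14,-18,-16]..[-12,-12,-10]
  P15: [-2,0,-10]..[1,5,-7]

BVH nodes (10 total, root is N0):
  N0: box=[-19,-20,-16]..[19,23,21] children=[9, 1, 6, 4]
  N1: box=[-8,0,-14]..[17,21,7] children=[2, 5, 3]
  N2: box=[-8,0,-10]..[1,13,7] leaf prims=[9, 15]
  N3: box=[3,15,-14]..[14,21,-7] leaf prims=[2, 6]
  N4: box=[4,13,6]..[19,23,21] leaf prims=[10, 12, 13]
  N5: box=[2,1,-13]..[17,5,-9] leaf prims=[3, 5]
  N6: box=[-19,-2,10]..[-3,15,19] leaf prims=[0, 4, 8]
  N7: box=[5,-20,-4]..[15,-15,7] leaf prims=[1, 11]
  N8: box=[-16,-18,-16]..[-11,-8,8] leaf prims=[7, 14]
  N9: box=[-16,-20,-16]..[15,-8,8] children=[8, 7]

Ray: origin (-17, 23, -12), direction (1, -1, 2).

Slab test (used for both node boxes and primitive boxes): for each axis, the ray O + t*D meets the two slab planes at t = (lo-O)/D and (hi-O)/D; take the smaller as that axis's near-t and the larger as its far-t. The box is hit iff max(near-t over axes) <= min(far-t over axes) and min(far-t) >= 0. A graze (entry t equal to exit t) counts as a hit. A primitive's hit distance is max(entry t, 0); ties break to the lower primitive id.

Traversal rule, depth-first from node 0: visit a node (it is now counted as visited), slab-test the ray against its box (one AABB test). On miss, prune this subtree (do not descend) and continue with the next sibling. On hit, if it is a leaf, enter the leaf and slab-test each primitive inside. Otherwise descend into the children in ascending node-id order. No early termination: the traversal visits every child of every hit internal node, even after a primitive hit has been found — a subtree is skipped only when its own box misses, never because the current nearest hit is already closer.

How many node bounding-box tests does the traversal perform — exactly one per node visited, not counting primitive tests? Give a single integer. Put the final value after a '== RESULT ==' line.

Walk:
N0 x:[-2,36] y:[0,43] z:[-2,33/2] -> hit [0,33/2], descend [1, 4, 6, 9]
  N1 x:[9,34] y:[2,23] z:[-1,19/2] -> hit [9,19/2], descend [2, 3, 5]
    N2 x:[9,18] y:[10,23] z:[1,19/2] -> miss, prune
    N3 x:[20,31] y:[2,8] z:[-1,5/2] -> miss, prune
    N5 x:[19,34] y:[18,22] z:[-1/2,3/2] -> miss, prune
  N4 x:[21,36] y:[0,10] z:[9,33/2] -> miss, prune
  N6 x:[-2,14] y:[8,25] z:[11,31/2] -> hit [11,14] leaf, test {P0(miss), P4(miss), P8(miss)}
  N9 x:[1,32] y:[31,43] z:[-2,10] -> miss, prune

Summary -> nodes [0, 1, 2, 3, 5, 4, 6, 9]; box-tests=8; leaf-entries=1; first=miss

== RESULT ==
8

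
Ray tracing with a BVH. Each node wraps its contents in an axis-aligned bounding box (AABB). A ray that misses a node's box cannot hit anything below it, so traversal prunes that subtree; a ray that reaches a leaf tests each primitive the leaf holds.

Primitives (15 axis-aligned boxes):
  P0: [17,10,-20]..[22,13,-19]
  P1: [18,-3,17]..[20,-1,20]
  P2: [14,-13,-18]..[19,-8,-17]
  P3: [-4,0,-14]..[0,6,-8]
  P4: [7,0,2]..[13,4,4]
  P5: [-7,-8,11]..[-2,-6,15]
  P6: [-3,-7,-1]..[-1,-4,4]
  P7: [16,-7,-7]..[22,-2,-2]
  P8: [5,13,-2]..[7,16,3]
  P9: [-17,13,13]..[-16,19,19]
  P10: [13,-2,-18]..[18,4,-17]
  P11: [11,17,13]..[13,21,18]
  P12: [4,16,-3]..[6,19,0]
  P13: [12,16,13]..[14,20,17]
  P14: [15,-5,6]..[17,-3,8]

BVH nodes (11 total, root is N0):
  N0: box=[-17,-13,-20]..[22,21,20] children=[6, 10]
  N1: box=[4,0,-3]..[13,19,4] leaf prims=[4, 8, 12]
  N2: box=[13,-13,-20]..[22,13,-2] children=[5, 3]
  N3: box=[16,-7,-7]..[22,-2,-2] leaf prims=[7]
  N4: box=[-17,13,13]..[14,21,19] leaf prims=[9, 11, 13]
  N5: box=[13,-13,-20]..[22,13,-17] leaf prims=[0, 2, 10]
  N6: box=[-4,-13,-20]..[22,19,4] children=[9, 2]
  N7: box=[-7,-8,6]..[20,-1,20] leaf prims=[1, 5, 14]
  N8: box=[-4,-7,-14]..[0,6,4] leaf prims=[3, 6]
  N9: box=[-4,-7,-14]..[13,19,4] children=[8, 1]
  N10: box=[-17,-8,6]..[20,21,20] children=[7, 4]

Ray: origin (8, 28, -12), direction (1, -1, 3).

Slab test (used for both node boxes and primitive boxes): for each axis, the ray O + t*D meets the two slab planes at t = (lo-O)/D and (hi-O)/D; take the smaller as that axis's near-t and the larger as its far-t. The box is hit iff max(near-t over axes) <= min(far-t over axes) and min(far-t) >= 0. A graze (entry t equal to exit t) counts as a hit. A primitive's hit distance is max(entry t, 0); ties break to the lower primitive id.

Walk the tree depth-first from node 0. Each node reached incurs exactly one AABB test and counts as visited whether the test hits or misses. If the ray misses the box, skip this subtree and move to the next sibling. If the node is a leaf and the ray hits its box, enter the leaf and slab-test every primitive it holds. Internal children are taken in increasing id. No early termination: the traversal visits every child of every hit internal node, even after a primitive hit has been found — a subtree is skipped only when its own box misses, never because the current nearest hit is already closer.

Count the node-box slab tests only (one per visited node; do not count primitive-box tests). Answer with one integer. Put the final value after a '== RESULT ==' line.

Traverse from the root:
N0 x:[-25,14] y:[7,41] z:[-8/3,32/3] -> hit [7,32/3], descend [6, 10]
  N6 x:[-12,14] y:[9,41] z:[-8/3,16/3] -> miss, prune
  N10 x:[-25,12] y:[7,36] z:[6,32/3] -> hit [7,32/3], descend [4, 7]
    N4 x:[-25,6] y:[7,15] z:[25/3,31/3] -> miss, prune
    N7 x:[-15,12] y:[29,36] z:[6,32/3] -> miss, prune

Visited [0, 6, 10, 4, 7]. Tests: 5 box, 0 leaf. Nearest: miss.

== RESULT ==
5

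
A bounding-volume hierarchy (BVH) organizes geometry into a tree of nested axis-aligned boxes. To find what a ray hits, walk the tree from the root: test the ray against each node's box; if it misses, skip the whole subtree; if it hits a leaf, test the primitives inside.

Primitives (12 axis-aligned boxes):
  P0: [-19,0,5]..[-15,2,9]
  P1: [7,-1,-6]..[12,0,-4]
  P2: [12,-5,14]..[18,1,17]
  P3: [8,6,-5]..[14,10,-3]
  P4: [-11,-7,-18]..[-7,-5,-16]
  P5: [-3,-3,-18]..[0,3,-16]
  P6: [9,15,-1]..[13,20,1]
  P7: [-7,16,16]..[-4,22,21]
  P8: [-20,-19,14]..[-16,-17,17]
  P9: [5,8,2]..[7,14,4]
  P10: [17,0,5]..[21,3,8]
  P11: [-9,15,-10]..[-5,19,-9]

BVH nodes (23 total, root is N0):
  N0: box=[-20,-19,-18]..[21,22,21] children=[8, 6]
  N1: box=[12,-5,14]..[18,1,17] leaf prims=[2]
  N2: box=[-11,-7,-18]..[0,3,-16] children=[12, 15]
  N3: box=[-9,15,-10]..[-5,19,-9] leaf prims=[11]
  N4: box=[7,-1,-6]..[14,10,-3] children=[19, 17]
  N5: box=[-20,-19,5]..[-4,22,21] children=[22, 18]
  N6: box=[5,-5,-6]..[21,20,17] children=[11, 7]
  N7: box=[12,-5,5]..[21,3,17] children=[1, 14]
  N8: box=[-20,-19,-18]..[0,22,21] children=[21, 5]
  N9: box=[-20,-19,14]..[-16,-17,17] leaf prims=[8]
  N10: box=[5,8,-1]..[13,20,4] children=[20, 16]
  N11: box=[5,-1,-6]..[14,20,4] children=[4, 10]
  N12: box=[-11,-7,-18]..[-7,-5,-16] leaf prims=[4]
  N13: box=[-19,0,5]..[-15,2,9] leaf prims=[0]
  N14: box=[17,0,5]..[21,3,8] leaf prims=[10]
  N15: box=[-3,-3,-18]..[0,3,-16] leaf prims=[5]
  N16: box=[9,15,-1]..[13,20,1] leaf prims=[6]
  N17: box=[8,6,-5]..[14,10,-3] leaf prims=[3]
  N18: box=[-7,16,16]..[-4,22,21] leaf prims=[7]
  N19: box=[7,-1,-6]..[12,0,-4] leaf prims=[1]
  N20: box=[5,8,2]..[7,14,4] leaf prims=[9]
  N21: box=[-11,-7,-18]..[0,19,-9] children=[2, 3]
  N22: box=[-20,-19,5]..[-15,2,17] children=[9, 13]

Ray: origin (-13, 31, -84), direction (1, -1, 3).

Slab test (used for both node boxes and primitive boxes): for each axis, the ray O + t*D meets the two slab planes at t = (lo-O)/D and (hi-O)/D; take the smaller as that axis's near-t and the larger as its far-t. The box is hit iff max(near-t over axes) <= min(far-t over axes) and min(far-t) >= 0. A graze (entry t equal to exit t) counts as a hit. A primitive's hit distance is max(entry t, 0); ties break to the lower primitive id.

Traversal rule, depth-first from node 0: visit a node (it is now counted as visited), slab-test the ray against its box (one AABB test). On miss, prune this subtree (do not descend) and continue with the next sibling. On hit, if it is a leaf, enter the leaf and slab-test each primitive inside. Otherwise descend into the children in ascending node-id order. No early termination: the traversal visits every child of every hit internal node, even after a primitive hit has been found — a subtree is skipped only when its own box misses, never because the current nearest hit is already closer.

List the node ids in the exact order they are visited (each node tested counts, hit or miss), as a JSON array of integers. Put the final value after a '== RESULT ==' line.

Traverse from the root:
N0 x:[-7,34] y:[9,50] z:[22,35] -> hit [22,34], descend [6, 8]
  N6 x:[18,34] y:[11,36] z:[26,101/3] -> hit [26,101/3], descend [7, 11]
    N7 x:[25,34] y:[28,36] z:[89/3,101/3] -> hit [89/3,101/3], descend [1, 14]
      N1 x:[25,31] y:[30,36] z:[98/3,101/3] -> miss, prune
      N14 x:[30,34] y:[28,31] z:[89/3,92/3] -> hit [30,92/3] leaf, test {P10@t=30}
    N11 x:[18,27] y:[11,32] z:[26,88/3] -> hit [26,27], descend [4, 10]
      N4 x:[20,27] y:[21,32] z:[26,27] -> hit [26,27], descend [17, 19]
        N17 x:[21,27] y:[21,25] z:[79/3,27] -> miss, prune
        N19 x:[20,25] y:[31,32] z:[26,80/3] -> miss, prune
      N10 x:[18,26] y:[11,23] z:[83/3,88/3] -> miss, prune
  N8 x:[-7,13] y:[9,50] z:[22,35] -> miss, prune

Visited [0, 6, 7, 1, 14, 11, 4, 17, 19, 10, 8]. Tests: 11 box, 1 leaf. Nearest: P10.

== RESULT ==
[0, 6, 7, 1, 14, 11, 4, 17, 19, 10, 8]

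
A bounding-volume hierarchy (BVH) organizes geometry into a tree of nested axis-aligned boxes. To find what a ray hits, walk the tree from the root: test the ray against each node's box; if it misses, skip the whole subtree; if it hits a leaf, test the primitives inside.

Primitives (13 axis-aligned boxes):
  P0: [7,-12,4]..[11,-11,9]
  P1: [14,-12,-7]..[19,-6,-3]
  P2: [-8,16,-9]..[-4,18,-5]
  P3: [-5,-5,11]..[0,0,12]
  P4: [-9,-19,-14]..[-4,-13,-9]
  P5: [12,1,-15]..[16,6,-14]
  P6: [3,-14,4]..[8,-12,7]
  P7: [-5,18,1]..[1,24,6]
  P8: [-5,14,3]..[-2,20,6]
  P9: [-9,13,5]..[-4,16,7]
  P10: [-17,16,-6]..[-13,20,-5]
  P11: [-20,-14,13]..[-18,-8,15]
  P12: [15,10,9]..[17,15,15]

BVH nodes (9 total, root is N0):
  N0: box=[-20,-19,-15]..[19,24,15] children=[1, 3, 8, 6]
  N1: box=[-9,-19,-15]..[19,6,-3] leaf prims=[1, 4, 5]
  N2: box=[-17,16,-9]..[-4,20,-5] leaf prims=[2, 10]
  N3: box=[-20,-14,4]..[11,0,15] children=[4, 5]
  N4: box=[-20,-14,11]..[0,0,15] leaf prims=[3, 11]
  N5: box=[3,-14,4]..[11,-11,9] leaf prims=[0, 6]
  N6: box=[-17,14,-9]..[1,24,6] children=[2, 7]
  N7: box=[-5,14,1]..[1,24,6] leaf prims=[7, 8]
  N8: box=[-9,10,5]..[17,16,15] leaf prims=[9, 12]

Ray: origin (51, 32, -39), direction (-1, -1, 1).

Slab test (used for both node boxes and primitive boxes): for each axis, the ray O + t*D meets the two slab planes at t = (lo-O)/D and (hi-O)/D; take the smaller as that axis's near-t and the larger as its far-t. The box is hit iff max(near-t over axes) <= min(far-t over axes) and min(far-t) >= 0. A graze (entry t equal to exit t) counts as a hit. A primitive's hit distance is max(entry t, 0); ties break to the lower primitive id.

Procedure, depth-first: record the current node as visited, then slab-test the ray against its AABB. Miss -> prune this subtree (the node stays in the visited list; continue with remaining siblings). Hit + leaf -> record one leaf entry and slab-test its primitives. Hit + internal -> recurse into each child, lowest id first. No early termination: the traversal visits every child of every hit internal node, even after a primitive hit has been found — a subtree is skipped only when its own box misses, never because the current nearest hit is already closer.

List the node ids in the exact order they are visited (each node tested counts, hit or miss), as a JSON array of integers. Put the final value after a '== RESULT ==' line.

Traverse from the root:
N0 x:[32,71] y:[8,51] z:[24,54] -> hit [32,51], descend [1, 3, 6, 8]
  N1 x:[32,60] y:[26,51] z:[24,36] -> hit [32,36] leaf, test {P1(miss), P4(miss), P5(miss)}
  N3 x:[40,71] y:[32,46] z:[43,54] -> hit [43,46], descend [4, 5]
    N4 x:[51,71] y:[32,46] z:[50,54] -> miss, prune
    N5 x:[40,48] y:[43,46] z:[43,48] -> hit [43,46] leaf, test {P0@t=43, P6@t=44}
  N6 x:[50,68] y:[8,18] z:[30,45] -> miss, prune
  N8 x:[34,60] y:[16,22] z:[44,54] -> miss, prune

7 AABB tests over nodes [0, 1, 3, 4, 5, 6, 8]; 2 leaves entered; closest P0.

== RESULT ==
[0, 1, 3, 4, 5, 6, 8]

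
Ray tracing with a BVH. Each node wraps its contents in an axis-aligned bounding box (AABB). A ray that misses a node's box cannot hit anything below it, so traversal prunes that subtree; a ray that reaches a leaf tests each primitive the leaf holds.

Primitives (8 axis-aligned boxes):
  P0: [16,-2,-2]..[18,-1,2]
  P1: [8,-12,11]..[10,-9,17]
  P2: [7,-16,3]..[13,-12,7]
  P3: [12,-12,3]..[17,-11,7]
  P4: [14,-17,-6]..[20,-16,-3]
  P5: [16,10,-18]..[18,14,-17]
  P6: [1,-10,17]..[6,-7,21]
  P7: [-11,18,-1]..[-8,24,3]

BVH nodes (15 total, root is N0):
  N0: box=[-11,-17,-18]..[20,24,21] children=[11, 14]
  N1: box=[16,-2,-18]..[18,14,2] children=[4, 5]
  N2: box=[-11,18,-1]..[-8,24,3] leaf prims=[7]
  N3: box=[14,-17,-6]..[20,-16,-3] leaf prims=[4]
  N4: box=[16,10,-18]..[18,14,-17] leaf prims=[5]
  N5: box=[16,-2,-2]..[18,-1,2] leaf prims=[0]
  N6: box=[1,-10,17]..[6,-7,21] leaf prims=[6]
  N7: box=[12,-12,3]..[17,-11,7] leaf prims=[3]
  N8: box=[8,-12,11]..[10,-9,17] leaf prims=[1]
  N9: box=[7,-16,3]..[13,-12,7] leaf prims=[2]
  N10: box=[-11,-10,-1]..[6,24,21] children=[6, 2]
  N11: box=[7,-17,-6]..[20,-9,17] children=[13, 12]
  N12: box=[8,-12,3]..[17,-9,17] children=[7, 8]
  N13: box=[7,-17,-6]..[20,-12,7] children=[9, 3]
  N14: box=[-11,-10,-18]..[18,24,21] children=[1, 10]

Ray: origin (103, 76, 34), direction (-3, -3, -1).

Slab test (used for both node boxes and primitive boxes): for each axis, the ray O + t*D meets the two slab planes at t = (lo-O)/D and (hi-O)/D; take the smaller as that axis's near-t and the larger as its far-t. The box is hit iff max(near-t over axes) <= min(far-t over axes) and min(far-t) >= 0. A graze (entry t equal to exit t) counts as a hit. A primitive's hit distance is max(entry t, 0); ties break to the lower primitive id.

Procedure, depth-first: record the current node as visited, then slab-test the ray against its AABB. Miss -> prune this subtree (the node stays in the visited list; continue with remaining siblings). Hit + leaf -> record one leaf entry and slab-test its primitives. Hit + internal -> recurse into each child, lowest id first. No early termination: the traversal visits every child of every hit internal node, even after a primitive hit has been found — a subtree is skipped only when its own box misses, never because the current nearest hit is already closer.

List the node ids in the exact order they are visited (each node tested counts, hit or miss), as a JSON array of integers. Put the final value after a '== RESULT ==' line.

Walk:
N0 x:[83/3,38] y:[52/3,31] z:[13,52] -> hit [83/3,31], descend [11, 14]
  N11 x:[83/3,32] y:[85/3,31] z:[17,40] -> hit [85/3,31], descend [12, 13]
    N12 x:[86/3,95/3] y:[85/3,88/3] z:[17,31] -> hit [86/3,88/3], descend [7, 8]
      N7 x:[86/3,91/3] y:[29,88/3] z:[27,31] -> hit [29,88/3] leaf, test {P3@t=29}
      N8 x:[31,95/3] y:[85/3,88/3] z:[17,23] -> miss, prune
    N13 x:[83/3,32] y:[88/3,31] z:[27,40] -> hit [88/3,31], descend [3, 9]
      N3 x:[83/3,89/3] y:[92/3,31] z:[37,40] -> miss, prune
      N9 x:[30,32] y:[88/3,92/3] z:[27,31] -> hit [30,92/3] leaf, test {P2@t=30}
  N14 x:[85/3,38] y:[52/3,86/3] z:[13,52] -> hit [85/3,86/3], descend [1, 10]
    N1 x:[85/3,29] y:[62/3,26] z:[32,52] -> miss, prune
    N10 x:[97/3,38] y:[52/3,86/3] z:[13,35] -> miss, prune

Summary -> nodes [0, 11, 12, 7, 8, 13, 3, 9, 14, 1, 10]; box-tests=11; leaf-entries=2; first=P3

== RESULT ==
[0, 11, 12, 7, 8, 13, 3, 9, 14, 1, 10]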